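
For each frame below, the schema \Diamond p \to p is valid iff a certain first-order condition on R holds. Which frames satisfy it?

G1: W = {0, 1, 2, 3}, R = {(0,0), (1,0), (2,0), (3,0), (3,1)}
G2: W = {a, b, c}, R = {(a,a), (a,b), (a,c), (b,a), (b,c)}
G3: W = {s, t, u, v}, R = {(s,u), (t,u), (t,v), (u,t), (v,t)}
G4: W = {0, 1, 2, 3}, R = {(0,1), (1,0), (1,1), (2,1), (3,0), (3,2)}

Frame correspondent (Sahlqvist): \forall x \forall y (xRy \to \exists w (y = w \wedge x = w)) — i.e. a generalized confluence (Geach) condition.
G1: fails — 1R0 but 0 ≠ 1.
G2: fails — aRb but b ≠ a.
G3: fails — sRu but u ≠ s.
G4: fails — 0R1 but 1 ≠ 0.

none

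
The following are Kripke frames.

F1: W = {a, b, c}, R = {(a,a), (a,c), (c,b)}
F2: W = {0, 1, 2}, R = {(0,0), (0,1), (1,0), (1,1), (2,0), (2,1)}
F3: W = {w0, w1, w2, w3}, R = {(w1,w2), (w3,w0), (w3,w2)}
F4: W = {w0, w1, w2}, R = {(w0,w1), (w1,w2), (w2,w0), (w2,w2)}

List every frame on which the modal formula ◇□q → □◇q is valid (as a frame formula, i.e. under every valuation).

F2

This is the axiom for convergence; its first-order frame correspondent is ∀x ∀y ∀z (Rxy ∧ Rxz → ∃w (Ryw ∧ Rzw)).
F1: fails — Raa and Rac but a and c have no common successor.
F2: ✓.
F3: fails — Rw1w2 and Rw1w2 but w2 and w2 have no common successor.
F4: fails — Rw2w0 and Rw2w2 but w0 and w2 have no common successor.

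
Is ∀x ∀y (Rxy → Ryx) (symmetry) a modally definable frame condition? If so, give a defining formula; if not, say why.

Yes: it is symmetry, defined by the B schema r → □◇r.
Suppose r→□◇r is valid. Take Rxy and set V(r)={x}. Then r at x, so □◇r at x, so ◇r at y, so some z with Ryz has r; z=x, i.e. Ryx.

Yes — defined by r → □◇r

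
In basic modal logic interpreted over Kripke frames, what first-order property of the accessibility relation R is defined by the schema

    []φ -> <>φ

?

seriality: forall x exists y Rxy

Suppose □φ→◇φ is valid. At any x set V(φ)=W. Then □φ at x, so ◇φ at x, so x has a successor.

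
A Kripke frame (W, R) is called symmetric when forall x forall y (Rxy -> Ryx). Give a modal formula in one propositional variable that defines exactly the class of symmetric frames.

The condition is symmetry. The B schema s → □◇s defines it.
Suppose s→□◇s is valid. Take Rxy and set V(s)={x}. Then s at x, so □◇s at x, so ◇s at y, so some z with Ryz has s; z=x, i.e. Ryx.

s → □◇s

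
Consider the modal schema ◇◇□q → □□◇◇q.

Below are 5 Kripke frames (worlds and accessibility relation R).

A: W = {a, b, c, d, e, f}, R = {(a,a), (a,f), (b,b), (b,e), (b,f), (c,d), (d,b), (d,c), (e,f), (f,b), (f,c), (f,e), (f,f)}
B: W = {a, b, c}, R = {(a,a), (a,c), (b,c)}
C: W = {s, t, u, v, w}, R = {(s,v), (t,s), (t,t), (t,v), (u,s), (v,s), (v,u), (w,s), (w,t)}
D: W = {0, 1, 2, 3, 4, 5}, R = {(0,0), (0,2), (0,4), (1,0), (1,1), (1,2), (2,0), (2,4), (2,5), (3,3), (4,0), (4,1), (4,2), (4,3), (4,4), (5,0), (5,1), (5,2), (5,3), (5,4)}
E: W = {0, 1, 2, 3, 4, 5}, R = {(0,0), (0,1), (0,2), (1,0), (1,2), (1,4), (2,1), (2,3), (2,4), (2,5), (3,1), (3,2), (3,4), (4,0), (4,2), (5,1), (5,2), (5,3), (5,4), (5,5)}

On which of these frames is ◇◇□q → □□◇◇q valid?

E

This is the axiom for a generalized confluence (Geach) condition; its first-order frame correspondent is ∀x ∀y ∀z ((xR²y ∧ xR²z) → ∃w (yRw ∧ zR²w)).
A: fails — aR²a, aR²c but no w with aRw and cR²w.
B: fails — aR²a, aR²c but no w with aRw and cR²w.
C: fails — sR²s, sR²s but no w* with sRw* and sR²w*.
D: fails — 0R²0, 0R²3 but no w with 0Rw and 3R²w.
E: holds.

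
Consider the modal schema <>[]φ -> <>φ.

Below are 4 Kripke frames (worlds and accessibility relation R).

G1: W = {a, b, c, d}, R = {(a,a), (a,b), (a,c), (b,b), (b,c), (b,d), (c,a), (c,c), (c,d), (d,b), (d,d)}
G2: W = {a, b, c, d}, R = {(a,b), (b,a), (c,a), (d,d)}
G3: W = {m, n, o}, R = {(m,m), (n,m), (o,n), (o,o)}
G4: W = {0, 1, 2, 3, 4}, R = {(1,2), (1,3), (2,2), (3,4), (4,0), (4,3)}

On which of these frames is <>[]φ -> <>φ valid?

G1

Frame correspondent (Sahlqvist): forall x forall y (xRy -> exists w (yRw & xRw)) — i.e. a generalized confluence (Geach) condition.
G1: condition met.
G2: fails — aRb but no w with bRw and aRw.
G3: fails — oRn but no w with nRw and oRw.
G4: fails — 1R3 but no w with 3Rw and 1Rw.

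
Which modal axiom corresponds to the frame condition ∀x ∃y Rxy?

□p → ◇p

A defining formula is □p → ◇p (the D axiom).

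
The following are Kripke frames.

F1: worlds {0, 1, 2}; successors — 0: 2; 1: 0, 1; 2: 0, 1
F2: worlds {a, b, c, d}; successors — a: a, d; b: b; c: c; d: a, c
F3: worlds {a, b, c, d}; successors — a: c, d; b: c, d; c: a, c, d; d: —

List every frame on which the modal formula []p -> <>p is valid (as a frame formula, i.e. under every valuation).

Frame correspondent (Sahlqvist): forall x exists y Rxy — i.e. seriality.
F1: condition met.
F2: condition met.
F3: fails — world d has no successor.
Valid on: F1, F2.

F1, F2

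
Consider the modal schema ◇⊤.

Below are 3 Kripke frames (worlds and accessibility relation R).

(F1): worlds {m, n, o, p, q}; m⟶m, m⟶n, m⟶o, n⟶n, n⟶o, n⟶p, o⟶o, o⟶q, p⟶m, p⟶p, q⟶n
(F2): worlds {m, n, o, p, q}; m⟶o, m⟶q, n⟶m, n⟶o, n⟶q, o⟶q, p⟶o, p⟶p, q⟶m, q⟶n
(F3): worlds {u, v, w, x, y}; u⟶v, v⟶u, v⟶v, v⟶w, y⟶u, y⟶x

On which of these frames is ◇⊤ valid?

(F1), (F2)

This is the axiom for seriality; its first-order frame correspondent is ∀x ∃y Rxy.
(F1): satisfies the condition.
(F2): satisfies the condition.
(F3): fails — world w has no successor.
Valid on: (F1), (F2).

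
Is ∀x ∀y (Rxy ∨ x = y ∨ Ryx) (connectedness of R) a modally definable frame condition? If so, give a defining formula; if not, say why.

Not definable by any modal formula

Any modally definable frame class is closed under disjoint unions.
Take 3 disjoint single-world reflexive frames: each is trivially connected, but their disjoint union has 3 worlds with no edge between distinct components, so it is not connected.
So the class is not modally definable.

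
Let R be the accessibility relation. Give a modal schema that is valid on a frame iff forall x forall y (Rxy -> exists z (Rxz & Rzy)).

The condition is density. The C4 schema □□s → □s defines it.
Suppose □□s→□s is valid. Take Rxy and set V(s)={w : xR²w}. Then □□s at x, so □s at x, so s at y, i.e. ∃z(Rxz∧Rzy).

□□s → □s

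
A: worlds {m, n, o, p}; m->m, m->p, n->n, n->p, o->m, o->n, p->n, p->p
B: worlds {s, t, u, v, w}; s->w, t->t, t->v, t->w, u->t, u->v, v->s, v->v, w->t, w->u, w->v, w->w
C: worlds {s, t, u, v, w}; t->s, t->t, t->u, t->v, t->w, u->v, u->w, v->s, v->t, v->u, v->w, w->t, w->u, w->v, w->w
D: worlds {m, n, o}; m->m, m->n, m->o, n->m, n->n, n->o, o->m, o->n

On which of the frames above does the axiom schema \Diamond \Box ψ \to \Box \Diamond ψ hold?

Frame correspondent (Sahlqvist): \forall x \forall y \forall z (Rxy \wedge Rxz \to \exists w (Ryw \wedge Rzw)) — i.e. convergence.
A: ✓.
B: fails — Rvv and Rvs but v and s have no common successor.
C: fails — Rtv and Rts but v and s have no common successor.
D: ✓.

A, D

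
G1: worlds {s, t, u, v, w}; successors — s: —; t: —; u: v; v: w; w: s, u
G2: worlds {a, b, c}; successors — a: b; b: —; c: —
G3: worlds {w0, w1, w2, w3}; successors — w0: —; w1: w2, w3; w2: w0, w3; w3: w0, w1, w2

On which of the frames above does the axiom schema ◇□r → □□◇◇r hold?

G2

Frame correspondent (Sahlqvist): ∀x ∀y ∀z ((xRy ∧ xR²z) → ∃w (yRw ∧ zR²w)) — i.e. a generalized confluence (Geach) condition.
G1: fails — uRv, uR²w but no w* with vRw* and wR²w*.
G2: ✓.
G3: fails — w1Rw2, w1R²w0 but no w with w2Rw and w0R²w.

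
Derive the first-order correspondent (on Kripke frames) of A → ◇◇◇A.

This is a Sahlqvist (Geach-type) schema ◇^0□^0A → □^0◇^3A.
Minimal-valuation argument: fix x; take any y with xR^0y and any z with xR^0z. Set V(A) to the set of worlds R-reachable from y in exactly 0 steps. Then □^0A holds at y, so the antecedent holds at x; validity forces ◇^3A at z, giving a w with zR^3w and yR^0w.
First-order correspondent: ∀x ∃w (x = w ∧ xR³w).

∀x ∃w (x = w ∧ xR³w)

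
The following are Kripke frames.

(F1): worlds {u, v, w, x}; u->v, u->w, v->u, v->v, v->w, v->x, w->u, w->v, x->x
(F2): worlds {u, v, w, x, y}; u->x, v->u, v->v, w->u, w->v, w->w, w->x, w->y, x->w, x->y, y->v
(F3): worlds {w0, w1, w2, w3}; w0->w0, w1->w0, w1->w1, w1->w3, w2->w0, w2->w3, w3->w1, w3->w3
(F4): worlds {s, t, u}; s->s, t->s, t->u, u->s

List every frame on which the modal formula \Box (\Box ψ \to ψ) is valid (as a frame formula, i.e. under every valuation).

(F3)

The schema corresponds to shift-reflexivity: \forall x \forall y (Rxy \to Ryy).
(F1): fails — Ruw but not Rww.
(F2): fails — Rwu but not Ruu.
(F3): condition met.
(F4): fails — Rtu but not Ruu.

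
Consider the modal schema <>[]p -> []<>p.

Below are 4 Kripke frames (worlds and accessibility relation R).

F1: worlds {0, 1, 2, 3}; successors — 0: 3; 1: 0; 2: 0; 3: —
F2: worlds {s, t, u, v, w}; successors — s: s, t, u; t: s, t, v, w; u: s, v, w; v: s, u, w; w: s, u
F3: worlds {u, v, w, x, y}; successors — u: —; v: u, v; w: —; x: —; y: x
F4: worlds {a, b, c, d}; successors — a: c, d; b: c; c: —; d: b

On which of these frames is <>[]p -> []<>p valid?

F2

The schema corresponds to convergence: forall x forall y forall z (Rxy & Rxz -> exists w (Ryw & Rzw)).
F1: fails — R03 and R03 but 3 and 3 have no common successor.
F2: holds.
F3: fails — Rvu and Rvu but u and u have no common successor.
F4: fails — Rac and Rac but c and c have no common successor.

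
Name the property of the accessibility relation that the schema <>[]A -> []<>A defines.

convergence: forall x forall y forall z (Rxy & Rxz -> exists w (Ryw & Rzw))

This schema is the .2 axiom.
It corresponds to convergence: forall x forall y forall z (Rxy & Rxz -> exists w (Ryw & Rzw)).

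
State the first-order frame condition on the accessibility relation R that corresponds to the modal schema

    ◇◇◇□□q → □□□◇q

∀x ∀y ∀z ((xR³y ∧ xR³z) → ∃w (yR²w ∧ zRw))

This is a Sahlqvist (Geach-type) schema ◇^3□^2q → □^3◇^1q.
Minimal-valuation argument: fix x; take any y with xR^3y and any z with xR^3z. Set V(q) to the set of worlds R-reachable from y in exactly 2 steps. Then □^2q holds at y, so the antecedent holds at x; validity forces ◇^1q at z, giving a w with zR^1w and yR^2w.
First-order correspondent: ∀x ∀y ∀z ((xR³y ∧ xR³z) → ∃w (yR²w ∧ zRw)).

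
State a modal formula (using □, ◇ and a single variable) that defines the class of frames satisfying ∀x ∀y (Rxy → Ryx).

p → □◇p

The condition is symmetry. The B schema p → □◇p defines it.
Suppose p→□◇p is valid. Take Rxy and set V(p)={x}. Then p at x, so □◇p at x, so ◇p at y, so some z with Ryz has p; z=x, i.e. Ryx.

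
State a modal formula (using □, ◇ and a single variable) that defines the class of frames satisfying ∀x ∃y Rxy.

A defining formula is □s → ◇s (the D axiom).
Suppose □s→◇s is valid. At any x set V(s)=W. Then □s at x, so ◇s at x, so x has a successor.

□s → ◇s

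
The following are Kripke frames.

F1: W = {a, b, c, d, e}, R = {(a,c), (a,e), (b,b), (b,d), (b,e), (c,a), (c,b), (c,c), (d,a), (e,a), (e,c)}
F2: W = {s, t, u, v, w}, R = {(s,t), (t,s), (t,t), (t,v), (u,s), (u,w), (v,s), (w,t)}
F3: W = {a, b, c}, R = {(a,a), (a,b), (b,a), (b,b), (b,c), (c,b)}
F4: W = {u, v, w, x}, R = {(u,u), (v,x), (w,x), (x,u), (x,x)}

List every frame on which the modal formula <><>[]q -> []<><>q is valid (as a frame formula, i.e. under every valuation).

Frame correspondent (Sahlqvist): forall x forall y forall z ((x R^2 y & xRz) -> exists w (yRw & z R^2 w)) — i.e. a generalized confluence (Geach) condition.
F1: fails — bR²d, bRd but no w with dRw and dR²w.
F2: fails — tR²v, tRv but no w* with vRw* and vR²w*.
F3: holds.
F4: holds.
Valid on: F3, F4.

F3, F4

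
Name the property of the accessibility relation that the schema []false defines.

Emptiness of R

□⊥ is valid iff no world has any successor (otherwise □⊥ fails at any world with one).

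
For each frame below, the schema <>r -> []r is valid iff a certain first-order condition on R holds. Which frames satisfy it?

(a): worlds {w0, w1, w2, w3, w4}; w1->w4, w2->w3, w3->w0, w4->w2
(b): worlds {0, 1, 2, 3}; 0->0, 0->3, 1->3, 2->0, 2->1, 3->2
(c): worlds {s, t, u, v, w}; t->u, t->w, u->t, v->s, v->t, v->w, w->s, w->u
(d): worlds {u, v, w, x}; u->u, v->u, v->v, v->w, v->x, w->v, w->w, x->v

The schema corresponds to partial functionality: forall x forall y forall z (Rxy & Rxz -> y = z).
(a): ✓.
(b): fails — 0 sees both 0 and 3.
(c): fails — t sees both u and w.
(d): fails — v sees both u and v.
Valid on: (a).

(a)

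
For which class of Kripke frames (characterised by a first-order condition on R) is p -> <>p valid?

Equivalently (dual form): □p → p.
Suppose □p→p is valid. At any x set V(p)={w : Rxw}. Then □p holds at x, so p holds at x, i.e. Rxx.
The converse is a direct semantic check.
So the correspondent is reflexivity.

Reflexivity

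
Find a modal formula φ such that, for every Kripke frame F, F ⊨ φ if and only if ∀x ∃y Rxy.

The condition is seriality. The D schema □ψ → ◇ψ defines it.

□ψ → ◇ψ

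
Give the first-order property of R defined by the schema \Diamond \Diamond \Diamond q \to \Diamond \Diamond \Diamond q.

\forall x \forall y (x R^3 y \to \exists w (y = w \wedge x R^3 w))

This is a Sahlqvist (Geach-type) schema ◇^3□^0q → □^0◇^3q.
Minimal-valuation argument: fix x; take any y with xR^3y and any z with xR^0z. Set V(q) to the set of worlds R-reachable from y in exactly 0 steps. Then □^0q holds at y, so the antecedent holds at x; validity forces ◇^3q at z, giving a w with zR^3w and yR^0w.
First-order correspondent: \forall x \forall y (x R^3 y \to \exists w (y = w \wedge x R^3 w)).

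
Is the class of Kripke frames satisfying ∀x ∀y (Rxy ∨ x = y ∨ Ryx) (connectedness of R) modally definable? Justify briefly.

Any modally definable frame class is closed under disjoint unions.
Take 4 disjoint single-world reflexive frames: each is trivially connected, but their disjoint union has 4 worlds with no edge between distinct components, so it is not connected.
So no modal formula (or set of formulas) defines exactly the connected frames.

Not modally definable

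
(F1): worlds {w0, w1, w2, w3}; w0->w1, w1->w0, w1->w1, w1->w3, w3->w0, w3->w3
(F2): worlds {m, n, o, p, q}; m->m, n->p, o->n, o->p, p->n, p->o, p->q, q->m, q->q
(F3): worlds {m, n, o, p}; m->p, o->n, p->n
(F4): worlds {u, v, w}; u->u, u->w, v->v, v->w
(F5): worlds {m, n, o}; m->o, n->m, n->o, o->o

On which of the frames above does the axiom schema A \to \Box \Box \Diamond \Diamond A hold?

This is the axiom for a generalized confluence (Geach) condition; its first-order frame correspondent is \forall x \forall z (x R^2 z \to \exists w (x = w \wedge z R^2 w)).
(F1): holds.
(F2): fails — nR²q but no w with n=w and qR²w.
(F3): fails — mR²n but no w with m=w and nR²w.
(F4): fails — uR²w but no t with u=t and wR²t.
(F5): fails — mR²o but no w with m=w and oR²w.
Valid on: (F1).

(F1)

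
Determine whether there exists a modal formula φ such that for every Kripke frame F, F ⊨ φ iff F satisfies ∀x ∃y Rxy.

Yes, by □p → ◇p

This is a Sahlqvist condition; the D axiom □p → ◇p defines it.
Suppose □p→◇p is valid. At any x set V(p)=W. Then □p at x, so ◇p at x, so x has a successor.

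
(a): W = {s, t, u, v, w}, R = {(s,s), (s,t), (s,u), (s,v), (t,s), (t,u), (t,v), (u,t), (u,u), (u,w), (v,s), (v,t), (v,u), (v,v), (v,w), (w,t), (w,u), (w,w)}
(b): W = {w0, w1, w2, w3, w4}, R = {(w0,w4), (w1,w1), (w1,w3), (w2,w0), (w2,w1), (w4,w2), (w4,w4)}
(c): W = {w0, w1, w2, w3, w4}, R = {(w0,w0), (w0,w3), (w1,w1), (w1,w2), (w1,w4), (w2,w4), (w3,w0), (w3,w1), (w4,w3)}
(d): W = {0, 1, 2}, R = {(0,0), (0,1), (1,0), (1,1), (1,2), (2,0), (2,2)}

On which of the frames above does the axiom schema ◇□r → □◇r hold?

The schema corresponds to convergence: ∀x ∀y ∀z (Rxy ∧ Rxz → ∃w (Ryw ∧ Rzw)).
(a): holds.
(b): fails — Rw1w1 and Rw1w3 but w1 and w3 have no common successor.
(c): fails — Rw1w2 and Rw1w4 but w2 and w4 have no common successor.
(d): holds.

(a), (d)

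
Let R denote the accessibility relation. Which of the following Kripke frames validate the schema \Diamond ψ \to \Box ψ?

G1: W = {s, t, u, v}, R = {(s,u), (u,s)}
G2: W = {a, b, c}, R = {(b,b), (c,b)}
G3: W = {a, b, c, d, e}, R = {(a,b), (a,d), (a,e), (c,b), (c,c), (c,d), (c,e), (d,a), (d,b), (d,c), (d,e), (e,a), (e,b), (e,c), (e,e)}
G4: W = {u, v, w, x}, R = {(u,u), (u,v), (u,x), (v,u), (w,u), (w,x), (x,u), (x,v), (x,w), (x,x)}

The schema corresponds to partial functionality: \forall x \forall y \forall z (Rxy \wedge Rxz \to y = z).
G1: holds.
G2: holds.
G3: fails — a sees both b and d.
G4: fails — u sees both u and v.

G1, G2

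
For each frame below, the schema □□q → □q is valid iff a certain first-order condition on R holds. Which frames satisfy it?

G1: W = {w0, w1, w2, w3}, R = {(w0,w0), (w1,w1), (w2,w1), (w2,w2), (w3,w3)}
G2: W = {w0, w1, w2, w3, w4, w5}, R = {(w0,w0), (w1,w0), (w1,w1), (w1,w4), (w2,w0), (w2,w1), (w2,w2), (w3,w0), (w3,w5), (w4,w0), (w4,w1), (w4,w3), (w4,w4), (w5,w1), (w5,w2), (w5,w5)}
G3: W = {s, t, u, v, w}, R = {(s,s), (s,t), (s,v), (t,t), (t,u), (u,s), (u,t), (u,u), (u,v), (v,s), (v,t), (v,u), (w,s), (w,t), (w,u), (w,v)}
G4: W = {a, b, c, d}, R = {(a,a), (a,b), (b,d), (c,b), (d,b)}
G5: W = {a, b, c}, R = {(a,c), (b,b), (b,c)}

G1, G2, G3

The schema corresponds to density: ∀x ∀y (Rxy → ∃z (Rxz ∧ Rzy)).
G1: holds.
G2: holds.
G3: holds.
G4: fails — Rcb but no z with Rcz and Rzb.
G5: fails — Rac but no z with Raz and Rzc.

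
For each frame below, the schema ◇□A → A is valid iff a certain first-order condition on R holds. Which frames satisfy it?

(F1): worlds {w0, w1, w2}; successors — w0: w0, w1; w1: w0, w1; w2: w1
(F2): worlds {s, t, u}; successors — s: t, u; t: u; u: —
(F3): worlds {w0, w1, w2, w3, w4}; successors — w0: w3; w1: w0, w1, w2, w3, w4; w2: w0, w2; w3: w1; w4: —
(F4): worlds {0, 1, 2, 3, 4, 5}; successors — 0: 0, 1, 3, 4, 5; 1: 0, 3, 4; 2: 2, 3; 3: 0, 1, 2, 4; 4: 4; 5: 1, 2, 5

none

Frame correspondent (Sahlqvist): ∀x ∀y (Rxy → Ryx) — i.e. symmetry.
(F1): fails — Rw2w1 but not Rw1w2.
(F2): fails — Rsu but not Rus.
(F3): fails — Rw1w2 but not Rw2w1.
(F4): fails — R34 but not R43.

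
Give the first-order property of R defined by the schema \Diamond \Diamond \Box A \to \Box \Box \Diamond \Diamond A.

\forall x \forall y \forall z ((x R^2 y \wedge x R^2 z) \to \exists w (yRw \wedge z R^2 w))

This is a Sahlqvist (Geach-type) schema ◇^2□^1A → □^2◇^2A.
Minimal-valuation argument: fix x; take any y with xR^2y and any z with xR^2z. Set V(A) to the set of worlds R-reachable from y in exactly 1 step. Then □^1A holds at y, so the antecedent holds at x; validity forces ◇^2A at z, giving a w with zR^2w and yR^1w.
First-order correspondent: \forall x \forall y \forall z ((x R^2 y \wedge x R^2 z) \to \exists w (yRw \wedge z R^2 w)).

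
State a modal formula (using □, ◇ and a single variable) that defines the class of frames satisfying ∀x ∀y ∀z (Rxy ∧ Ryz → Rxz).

A defining formula is □p → □□p (the 4 axiom).

□p → □□p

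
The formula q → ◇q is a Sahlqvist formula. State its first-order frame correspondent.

Reflexivity

Equivalently (dual form): □q → q.
Suppose □q→q is valid. At any x set V(q)={w : Rxw}. Then □q holds at x, so q holds at x, i.e. Rxx.
Conversely, any frame satisfying ∀x Rxx validates the schema.
Frame condition: ∀x Rxx.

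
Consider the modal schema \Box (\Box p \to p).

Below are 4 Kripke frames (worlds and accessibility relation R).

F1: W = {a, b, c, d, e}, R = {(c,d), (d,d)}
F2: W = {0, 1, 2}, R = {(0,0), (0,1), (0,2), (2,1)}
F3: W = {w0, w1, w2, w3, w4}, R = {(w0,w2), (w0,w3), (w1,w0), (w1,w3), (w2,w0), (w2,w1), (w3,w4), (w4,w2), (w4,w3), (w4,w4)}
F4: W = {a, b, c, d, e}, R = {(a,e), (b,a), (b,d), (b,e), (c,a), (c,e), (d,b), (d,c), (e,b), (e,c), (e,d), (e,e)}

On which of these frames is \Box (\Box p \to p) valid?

The schema corresponds to shift-reflexivity: \forall x \forall y (Rxy \to Ryy).
F1: holds.
F2: fails — R01 but not R11.
F3: fails — Rw1w0 but not Rw0w0.
F4: fails — Reb but not Rbb.

F1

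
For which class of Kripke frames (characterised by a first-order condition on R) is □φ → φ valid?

Reflexivity

Suppose □φ→φ is valid. At any x set V(φ)={w : Rxw}. Then □φ holds at x, so φ holds at x, i.e. Rxx.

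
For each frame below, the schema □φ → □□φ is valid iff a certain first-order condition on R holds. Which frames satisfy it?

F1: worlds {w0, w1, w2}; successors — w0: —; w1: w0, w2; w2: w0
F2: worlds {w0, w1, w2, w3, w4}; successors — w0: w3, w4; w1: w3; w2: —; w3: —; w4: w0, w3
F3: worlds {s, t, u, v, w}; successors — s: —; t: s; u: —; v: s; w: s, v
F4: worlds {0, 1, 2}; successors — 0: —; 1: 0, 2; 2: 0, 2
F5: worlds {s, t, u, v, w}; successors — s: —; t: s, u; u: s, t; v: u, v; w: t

F1, F3, F4

Frame correspondent (Sahlqvist): ∀x ∀y ∀z (Rxy ∧ Ryz → Rxz) — i.e. transitivity.
F1: holds.
F2: fails — Rw0w4 and Rw4w0 but not Rw0w0.
F3: holds.
F4: holds.
F5: fails — Rwt and Rts but not Rws.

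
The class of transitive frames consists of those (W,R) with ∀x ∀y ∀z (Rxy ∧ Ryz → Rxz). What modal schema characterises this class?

□ψ → □□ψ

This is transitivity; the standard corresponding axiom is 4: □ψ → □□ψ.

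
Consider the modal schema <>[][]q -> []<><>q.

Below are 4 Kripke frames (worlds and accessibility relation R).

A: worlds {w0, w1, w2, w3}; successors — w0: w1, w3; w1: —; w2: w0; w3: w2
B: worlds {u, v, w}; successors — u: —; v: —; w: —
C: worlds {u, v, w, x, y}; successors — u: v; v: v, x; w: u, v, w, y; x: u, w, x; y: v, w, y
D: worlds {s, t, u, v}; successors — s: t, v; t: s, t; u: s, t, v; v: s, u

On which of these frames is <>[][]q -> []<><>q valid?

Frame correspondent (Sahlqvist): forall x forall y forall z ((xRy & xRz) -> exists w (y R^2 w & z R^2 w)) — i.e. a generalized confluence (Geach) condition.
A: fails — w0Rw1, w0Rw1 but no w with w1R²w and w1R²w.
B: holds.
C: holds.
D: holds.
Valid on: B, C, D.

B, C, D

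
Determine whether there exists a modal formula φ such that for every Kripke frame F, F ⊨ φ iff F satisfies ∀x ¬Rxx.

Not definable by any modal formula

Modal frame validity is preserved under surjective bounded morphisms.
The 4-cycle (worlds s,t,u,v with s→t→u→v→s) is irreflexive, and the map sending every world to a single reflexive point • is a surjective bounded morphism (forth: every edge maps to (•,•); back: every world has a successor). So any modal formula valid on the 4-cycle is also valid on the reflexive point, which is not irreflexive.
So no modal formula (or set of formulas) defines exactly the irreflexive frames.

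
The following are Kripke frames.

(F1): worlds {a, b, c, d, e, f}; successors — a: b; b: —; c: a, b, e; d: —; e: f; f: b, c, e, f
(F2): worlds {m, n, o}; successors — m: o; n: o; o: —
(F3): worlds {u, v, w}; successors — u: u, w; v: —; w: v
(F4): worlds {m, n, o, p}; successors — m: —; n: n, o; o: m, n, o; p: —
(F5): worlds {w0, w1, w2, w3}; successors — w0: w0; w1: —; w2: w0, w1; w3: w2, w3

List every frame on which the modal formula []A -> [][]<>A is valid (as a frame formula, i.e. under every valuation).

(F2)

Frame correspondent (Sahlqvist): forall x forall z (x R^2 z -> exists w (xRw & zRw)) — i.e. a generalized confluence (Geach) condition.
(F1): fails — cR²b but no w with cRw and bRw.
(F2): satisfies the condition.
(F3): fails — uR²v but no t with uRt and vRt.
(F4): fails — nR²m but no w with nRw and mRw.
(F5): fails — w3R²w0 but no w with w3Rw and w0Rw.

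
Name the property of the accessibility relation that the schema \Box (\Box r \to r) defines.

shift-reflexivity

This is the T□ axiom.
Its frame correspondent is shift-reflexivity — \forall x \forall y (Rxy \to Ryy).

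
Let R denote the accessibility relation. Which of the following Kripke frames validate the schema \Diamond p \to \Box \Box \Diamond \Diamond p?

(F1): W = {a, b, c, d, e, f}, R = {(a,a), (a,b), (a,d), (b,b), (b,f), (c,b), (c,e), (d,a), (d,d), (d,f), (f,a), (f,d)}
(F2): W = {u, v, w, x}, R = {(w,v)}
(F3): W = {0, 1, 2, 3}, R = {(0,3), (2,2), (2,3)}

(F2)

The schema corresponds to a generalized confluence (Geach) condition: \forall x \forall y \forall z ((xRy \wedge x R^2 z) \to \exists w (y = w \wedge z R^2 w)).
(F1): fails — cRe, cR²b but no w with e=w and bR²w.
(F2): condition met.
(F3): fails — 2R2, 2R²3 but no w with 2=w and 3R²w.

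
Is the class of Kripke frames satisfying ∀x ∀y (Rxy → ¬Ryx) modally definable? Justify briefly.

If a class were modally definable it would be closed under surjective bounded morphisms (Goldblatt–Thomason).
The 5-cycle (worlds a,b,c,d,e with a→b→c→d→e→a) is asymmetric. Mapping every world to a single reflexive point • is a surjective bounded morphism, and the reflexive point is not asymmetric (R•• but asymmetry requires ¬R••).
So no modal formula (or set of formulas) defines exactly the asymmetric frames.

Not definable by any modal formula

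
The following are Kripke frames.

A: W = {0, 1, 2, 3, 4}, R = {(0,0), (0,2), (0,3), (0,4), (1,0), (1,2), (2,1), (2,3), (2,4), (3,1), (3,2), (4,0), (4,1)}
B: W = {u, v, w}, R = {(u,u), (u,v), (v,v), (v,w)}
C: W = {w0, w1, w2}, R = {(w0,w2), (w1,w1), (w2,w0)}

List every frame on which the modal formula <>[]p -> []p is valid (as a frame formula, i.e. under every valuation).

none

This is the axiom for the Euclidean property; its first-order frame correspondent is forall x forall y forall z (Rxy & Rxz -> Ryz).
A: fails — R02 and R00 but not R20.
B: fails — Ruv and Ruu but not Rvu.
C: fails — Rw0w2 and Rw0w2 but not Rw2w2.
Valid on no frame.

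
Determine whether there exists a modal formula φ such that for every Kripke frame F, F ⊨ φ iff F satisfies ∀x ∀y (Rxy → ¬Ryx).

Any modally definable frame class is closed under surjective bounded morphisms.
The 3-cycle (worlds 0,1,2 with 0→1→2→0) is asymmetric. Mapping every world to a single reflexive point • is a surjective bounded morphism, and the reflexive point is not asymmetric (R•• but asymmetry requires ¬R••).
So the class is not modally definable.

Not definable by any modal formula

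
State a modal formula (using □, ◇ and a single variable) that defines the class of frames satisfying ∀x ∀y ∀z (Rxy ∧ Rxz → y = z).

The condition is partial functionality. The CD schema ◇q → □q defines it.

◇q → □q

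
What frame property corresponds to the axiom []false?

□⊥ is valid iff no world has any successor (otherwise □⊥ fails at any world with one).

emptiness of R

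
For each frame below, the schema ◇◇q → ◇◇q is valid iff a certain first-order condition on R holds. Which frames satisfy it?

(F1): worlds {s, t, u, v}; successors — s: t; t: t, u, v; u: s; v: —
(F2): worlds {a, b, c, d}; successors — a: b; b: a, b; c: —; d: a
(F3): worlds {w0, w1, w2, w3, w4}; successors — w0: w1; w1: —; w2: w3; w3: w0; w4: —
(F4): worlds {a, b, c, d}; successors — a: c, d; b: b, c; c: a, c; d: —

(F1), (F2), (F3), (F4)

This is the axiom for a generalized confluence (Geach) condition; its first-order frame correspondent is ∀x ∀y (xR²y → ∃w (y = w ∧ xR²w)).
(F1): ✓.
(F2): ✓.
(F3): ✓.
(F4): ✓.
Valid on: (F1), (F2), (F3), (F4).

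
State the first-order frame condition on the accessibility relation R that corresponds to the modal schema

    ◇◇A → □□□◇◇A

This is a Sahlqvist (Geach-type) schema ◇^2□^0A → □^3◇^2A.
Minimal-valuation argument: fix x; take any y with xR^2y and any z with xR^3z. Set V(A) to the set of worlds R-reachable from y in exactly 0 steps. Then □^0A holds at y, so the antecedent holds at x; validity forces ◇^2A at z, giving a w with zR^2w and yR^0w.
First-order correspondent: ∀x ∀y ∀z ((xR²y ∧ xR³z) → ∃w (y = w ∧ zR²w)).

∀x ∀y ∀z ((xR²y ∧ xR³z) → ∃w (y = w ∧ zR²w))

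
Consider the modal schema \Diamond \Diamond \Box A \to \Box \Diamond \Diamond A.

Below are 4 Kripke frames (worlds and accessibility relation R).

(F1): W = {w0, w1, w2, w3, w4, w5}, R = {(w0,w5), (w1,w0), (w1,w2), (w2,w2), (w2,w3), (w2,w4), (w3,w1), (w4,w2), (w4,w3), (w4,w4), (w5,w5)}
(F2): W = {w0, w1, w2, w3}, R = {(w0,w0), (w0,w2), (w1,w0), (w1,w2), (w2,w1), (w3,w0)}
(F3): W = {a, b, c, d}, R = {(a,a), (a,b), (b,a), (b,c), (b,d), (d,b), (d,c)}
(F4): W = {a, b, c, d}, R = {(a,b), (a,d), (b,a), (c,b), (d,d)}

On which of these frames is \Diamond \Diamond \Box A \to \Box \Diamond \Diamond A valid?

The schema corresponds to a generalized confluence (Geach) condition: \forall x \forall y \forall z ((x R^2 y \wedge xRz) \to \exists w (yRw \wedge z R^2 w)).
(F1): fails — w1R²w2, w1Rw0 but no w with w2Rw and w0R²w.
(F2): fails — w0R²w2, w0Rw2 but no w with w2Rw and w2R²w.
(F3): fails — aR²c, aRa but no w with cRw and aR²w.
(F4): ✓.
Valid on: (F4).

(F4)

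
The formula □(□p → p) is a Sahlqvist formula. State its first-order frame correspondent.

shift-reflexivity

Suppose □(□p→p) is valid. Take Rxy and set V(p)={w : Ryw}. Then at y, □p holds; since □(□p→p) at x, □p→p at y, so p at y, i.e. Ryy.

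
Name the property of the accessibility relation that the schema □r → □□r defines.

transitivity: ∀x ∀y ∀z (Rxy ∧ Ryz → Rxz)

Suppose □r→□□r is valid. Take Rxy, Ryz and set V(r)={w : Rxw}. Then □r at x, so □□r at x, so □r at y, so r at z, i.e. Rxz.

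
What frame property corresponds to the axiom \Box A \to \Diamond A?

seriality

This is the D axiom.
It corresponds to seriality: \forall x \exists y Rxy.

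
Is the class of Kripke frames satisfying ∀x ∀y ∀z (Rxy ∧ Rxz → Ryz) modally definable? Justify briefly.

Yes: it is the Euclidean property, defined by the 5 schema ◇p → □◇p.
Suppose ◇p→□◇p is valid. Take Rxy, Rxz and set V(p)={y}. Then ◇p at x, so □◇p at x, so ◇p at z, so some w with Rzw has p; w=y, i.e. Rzy. By symmetry of the argument, Ryz.

Yes — defined by ◇p → □◇p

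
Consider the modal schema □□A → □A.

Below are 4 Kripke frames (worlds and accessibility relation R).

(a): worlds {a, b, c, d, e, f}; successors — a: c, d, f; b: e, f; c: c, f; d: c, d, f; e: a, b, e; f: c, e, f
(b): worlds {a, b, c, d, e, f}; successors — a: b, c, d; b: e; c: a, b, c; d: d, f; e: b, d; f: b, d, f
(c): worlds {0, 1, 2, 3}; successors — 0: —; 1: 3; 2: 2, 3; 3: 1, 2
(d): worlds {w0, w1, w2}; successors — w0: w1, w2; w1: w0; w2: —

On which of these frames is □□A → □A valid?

(a)

The schema corresponds to density: ∀x ∀y (Rxy → ∃z (Rxz ∧ Rzy)).
(a): ✓.
(b): fails — Reb but no z with Rez and Rzb.
(c): fails — R31 but no z with R3z and Rz1.
(d): fails — Rw0w1 but no z with Rw0z and Rzw1.
Valid on: (a).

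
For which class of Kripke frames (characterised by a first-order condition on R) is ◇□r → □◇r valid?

convergence: ∀x ∀y ∀z (Rxy ∧ Rxz → ∃w (Ryw ∧ Rzw))

Suppose ◇□r→□◇r is valid. Take Rxy, Rxz and set V(r)={w : Ryw}. Then □r at y so ◇□r at x, so □◇r at x, so ◇r at z, giving w with Rzw and Ryw.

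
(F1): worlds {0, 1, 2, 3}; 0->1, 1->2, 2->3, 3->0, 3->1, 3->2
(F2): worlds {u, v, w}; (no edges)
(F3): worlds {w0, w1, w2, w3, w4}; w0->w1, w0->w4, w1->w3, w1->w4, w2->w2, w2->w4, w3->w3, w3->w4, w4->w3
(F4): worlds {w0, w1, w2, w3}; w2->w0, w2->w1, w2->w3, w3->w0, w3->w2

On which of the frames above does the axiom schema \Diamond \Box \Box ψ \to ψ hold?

The schema corresponds to a generalized confluence (Geach) condition: \forall x \forall y (xRy \to \exists w (y R^2 w \wedge x = w)).
(F1): fails — 0R1 but no w with 1R²w and 0=w.
(F2): satisfies the condition.
(F3): fails — w0Rw1 but no w with w1R²w and w0=w.
(F4): fails — w2Rw0 but no w with w0R²w and w2=w.

(F2)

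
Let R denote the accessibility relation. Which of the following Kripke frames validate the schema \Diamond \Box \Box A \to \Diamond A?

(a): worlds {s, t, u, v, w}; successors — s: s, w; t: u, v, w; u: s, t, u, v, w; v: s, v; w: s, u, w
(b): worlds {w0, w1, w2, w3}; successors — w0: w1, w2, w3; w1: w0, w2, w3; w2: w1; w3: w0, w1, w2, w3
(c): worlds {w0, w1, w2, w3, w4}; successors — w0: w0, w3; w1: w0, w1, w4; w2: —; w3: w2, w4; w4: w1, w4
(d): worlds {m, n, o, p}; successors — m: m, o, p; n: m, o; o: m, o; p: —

This is the axiom for a generalized confluence (Geach) condition; its first-order frame correspondent is \forall x \forall y (xRy \to \exists w (y R^2 w \wedge xRw)).
(a): satisfies the condition.
(b): satisfies the condition.
(c): fails — w0Rw3 but no w with w3R²w and w0Rw.
(d): fails — mRp but no w with pR²w and mRw.

(a), (b)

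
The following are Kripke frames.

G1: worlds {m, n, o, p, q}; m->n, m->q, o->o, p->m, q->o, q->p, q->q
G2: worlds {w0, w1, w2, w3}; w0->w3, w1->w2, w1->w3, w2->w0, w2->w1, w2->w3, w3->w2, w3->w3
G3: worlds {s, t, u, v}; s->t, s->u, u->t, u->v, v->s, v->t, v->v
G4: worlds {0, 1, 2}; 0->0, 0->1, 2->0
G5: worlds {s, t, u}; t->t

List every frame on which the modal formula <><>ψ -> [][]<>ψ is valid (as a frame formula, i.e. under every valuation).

Frame correspondent (Sahlqvist): forall x forall y forall z ((x R^2 y & x R^2 z) -> exists w (y = w & zRw)) — i.e. a generalized confluence (Geach) condition.
G1: fails — mR²o, mR²p but no w with o=w and pRw.
G2: fails — w0R²w2, w0R²w2 but no w with w2=w and w2Rw.
G3: fails — sR²t, sR²t but no w with t=w and tRw.
G4: fails — 0R²0, 0R²1 but no w with 0=w and 1Rw.
G5: condition met.
Valid on: G5.

G5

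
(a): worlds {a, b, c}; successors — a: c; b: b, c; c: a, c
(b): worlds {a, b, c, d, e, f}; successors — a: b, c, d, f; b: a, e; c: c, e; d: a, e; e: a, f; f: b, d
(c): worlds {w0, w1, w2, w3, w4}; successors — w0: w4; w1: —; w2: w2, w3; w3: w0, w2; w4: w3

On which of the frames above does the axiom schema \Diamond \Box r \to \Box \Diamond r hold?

Frame correspondent (Sahlqvist): \forall x \forall y \forall z (Rxy \wedge Rxz \to \exists w (Ryw \wedge Rzw)) — i.e. convergence.
(a): holds.
(b): fails — Rab and Raf but b and f have no common successor.
(c): fails — Rw3w2 and Rw3w0 but w2 and w0 have no common successor.
Valid on: (a).

(a)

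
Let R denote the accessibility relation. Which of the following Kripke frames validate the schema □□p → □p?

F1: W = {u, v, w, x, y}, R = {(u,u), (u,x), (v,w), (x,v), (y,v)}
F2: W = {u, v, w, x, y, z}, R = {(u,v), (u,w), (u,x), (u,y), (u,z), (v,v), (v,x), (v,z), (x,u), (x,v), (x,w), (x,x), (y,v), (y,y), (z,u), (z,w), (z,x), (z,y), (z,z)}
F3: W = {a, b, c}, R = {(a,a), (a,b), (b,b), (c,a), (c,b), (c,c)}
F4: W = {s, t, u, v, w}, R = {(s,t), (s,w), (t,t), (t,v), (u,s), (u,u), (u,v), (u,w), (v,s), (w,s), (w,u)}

F2, F3

This is the axiom for density; its first-order frame correspondent is ∀x ∀y (Rxy → ∃z (Rxz ∧ Rzy)).
F1: fails — Rvw but no z with Rvz and Rzw.
F2: satisfies the condition.
F3: satisfies the condition.
F4: fails — Rvs but no z with Rvz and Rzs.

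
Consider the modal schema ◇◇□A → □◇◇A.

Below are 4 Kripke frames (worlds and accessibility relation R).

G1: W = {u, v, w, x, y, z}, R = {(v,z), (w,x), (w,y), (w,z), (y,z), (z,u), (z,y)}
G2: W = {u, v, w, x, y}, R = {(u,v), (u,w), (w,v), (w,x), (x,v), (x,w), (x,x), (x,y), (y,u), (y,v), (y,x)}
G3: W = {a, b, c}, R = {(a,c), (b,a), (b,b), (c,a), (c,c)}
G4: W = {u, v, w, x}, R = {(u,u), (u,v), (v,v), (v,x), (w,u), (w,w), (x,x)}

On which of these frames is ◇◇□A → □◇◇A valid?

G3, G4

This is the axiom for a generalized confluence (Geach) condition; its first-order frame correspondent is ∀x ∀y ∀z ((xR²y ∧ xRz) → ∃w (yRw ∧ zR²w)).
G1: fails — vR²u, vRz but no t with uRt and zR²t.
G2: fails — uR²v, uRv but no t with vRt and vR²t.
G3: satisfies the condition.
G4: satisfies the condition.
Valid on: G3, G4.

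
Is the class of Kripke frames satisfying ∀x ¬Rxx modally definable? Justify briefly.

Any modally definable frame class is closed under surjective bounded morphisms.
The 2-cycle (worlds a,b with a→b→a) is irreflexive, and the map sending every world to a single reflexive point • is a surjective bounded morphism (forth: every edge maps to (•,•); back: every world has a successor). So any modal formula valid on the 2-cycle is also valid on the reflexive point, which is not irreflexive.
So no modal formula (or set of formulas) defines exactly the irreflexive frames.

Not modally definable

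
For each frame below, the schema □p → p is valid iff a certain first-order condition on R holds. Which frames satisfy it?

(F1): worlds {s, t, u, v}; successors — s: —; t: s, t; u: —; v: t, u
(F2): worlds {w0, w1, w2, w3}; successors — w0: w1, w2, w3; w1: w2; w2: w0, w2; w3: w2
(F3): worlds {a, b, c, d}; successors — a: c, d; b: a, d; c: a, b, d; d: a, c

none

Frame correspondent (Sahlqvist): ∀x Rxx — i.e. reflexivity.
(F1): fails — world s does not see itself.
(F2): fails — world w0 does not see itself.
(F3): fails — world a does not see itself.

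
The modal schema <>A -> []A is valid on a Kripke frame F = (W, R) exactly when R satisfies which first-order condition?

partial functionality

This schema is the CD axiom.
Its frame correspondent is partial functionality — forall x forall y forall z (Rxy & Rxz -> y = z).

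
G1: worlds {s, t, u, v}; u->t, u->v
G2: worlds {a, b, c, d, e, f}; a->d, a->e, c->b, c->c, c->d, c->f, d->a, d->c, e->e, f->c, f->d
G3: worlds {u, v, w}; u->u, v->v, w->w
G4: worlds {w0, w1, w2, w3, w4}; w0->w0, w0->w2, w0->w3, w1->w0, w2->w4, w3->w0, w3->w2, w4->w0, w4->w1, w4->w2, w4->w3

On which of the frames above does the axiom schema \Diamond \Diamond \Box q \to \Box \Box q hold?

The schema corresponds to a generalized confluence (Geach) condition: \forall x \forall y \forall z ((x R^2 y \wedge x R^2 z) \to \exists w (yRw \wedge z = w)).
G1: ✓.
G2: fails — aR²a, aR²a but no w with aRw and a=w.
G3: ✓.
G4: fails — w0R²w0, w0R²w4 but no w with w0Rw and w4=w.
Valid on: G1, G3.

G1, G3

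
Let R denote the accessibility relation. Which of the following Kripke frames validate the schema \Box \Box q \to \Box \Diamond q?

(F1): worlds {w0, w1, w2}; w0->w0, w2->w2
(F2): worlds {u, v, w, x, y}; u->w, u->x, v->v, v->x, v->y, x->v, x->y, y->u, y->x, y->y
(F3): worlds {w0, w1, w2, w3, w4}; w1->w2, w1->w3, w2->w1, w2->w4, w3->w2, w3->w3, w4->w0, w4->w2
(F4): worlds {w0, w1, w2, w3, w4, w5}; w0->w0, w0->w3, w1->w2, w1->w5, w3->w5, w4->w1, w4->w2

This is the axiom for a generalized confluence (Geach) condition; its first-order frame correspondent is \forall x \forall z (xRz \to \exists w (x R^2 w \wedge zRw)).
(F1): condition met.
(F2): fails — uRw but no t with uR²t and wRt.
(F3): fails — w4Rw0 but no w with w4R²w and w0Rw.
(F4): fails — w1Rw2 but no w with w1R²w and w2Rw.
Valid on: (F1).

(F1)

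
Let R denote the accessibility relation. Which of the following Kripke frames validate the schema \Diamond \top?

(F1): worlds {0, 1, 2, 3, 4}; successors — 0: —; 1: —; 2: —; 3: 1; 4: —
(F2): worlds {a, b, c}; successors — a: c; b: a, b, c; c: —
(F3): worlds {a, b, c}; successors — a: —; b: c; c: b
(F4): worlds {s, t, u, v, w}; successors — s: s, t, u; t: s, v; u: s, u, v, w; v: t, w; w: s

Frame correspondent (Sahlqvist): \forall x \exists y Rxy — i.e. seriality.
(F1): fails — world 0 has no successor.
(F2): fails — world c has no successor.
(F3): fails — world a has no successor.
(F4): satisfies the condition.
Valid on: (F4).

(F4)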